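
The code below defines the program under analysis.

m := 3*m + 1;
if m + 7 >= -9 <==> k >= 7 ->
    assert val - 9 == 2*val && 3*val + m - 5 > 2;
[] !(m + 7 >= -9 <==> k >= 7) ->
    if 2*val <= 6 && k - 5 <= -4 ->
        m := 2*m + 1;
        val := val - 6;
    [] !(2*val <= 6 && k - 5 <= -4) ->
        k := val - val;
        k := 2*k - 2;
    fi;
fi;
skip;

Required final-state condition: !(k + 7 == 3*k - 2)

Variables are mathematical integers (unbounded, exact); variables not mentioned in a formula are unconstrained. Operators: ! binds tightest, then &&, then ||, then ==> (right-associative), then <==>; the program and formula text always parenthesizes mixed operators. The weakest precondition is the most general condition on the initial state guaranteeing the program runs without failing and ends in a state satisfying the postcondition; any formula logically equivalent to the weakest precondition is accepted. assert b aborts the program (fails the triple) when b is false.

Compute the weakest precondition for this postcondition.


Working backward. After the program, the postcondition !(k + 7 == 3*k - 2) must hold; in canonical form it is !(2*k == 9).
Before skip: !(2*k == 9)
Then branch requires val == -9 && m + 3*val > 7 && (!(2*k == 9)); else branch requires (2*val <= 6 && k <= 1) ==> (!(2*k == 9)).
Before the if: ((m >= -16 <==> k >= 7) ==> (val == -9 && m + 3*val > 7 && (!(2*k == 9)))) && ((!(m >= -16 <==> k >= 7)) ==> ((2*val <= 6 && k <= 1) ==> (!(2*k == 9))))
Before m := 3*m + 1: ((3*m >= -17 <==> k >= 7) ==> (val == -9 && 3*m + 3*val > 6 && (!(2*k == 9)))) && ((!(3*m >= -17 <==> k >= 7)) ==> ((2*val <= 6 && k <= 1) ==> (!(2*k == 9))))
Answer: WP = ((3*m >= -17 <==> k >= 7) ==> (val == -9 && 3*m + 3*val > 6 && (!(2*k == 9)))) && ((!(3*m >= -17 <==> k >= 7)) ==> ((2*val <= 6 && k <= 1) ==> (!(2*k == 9))))


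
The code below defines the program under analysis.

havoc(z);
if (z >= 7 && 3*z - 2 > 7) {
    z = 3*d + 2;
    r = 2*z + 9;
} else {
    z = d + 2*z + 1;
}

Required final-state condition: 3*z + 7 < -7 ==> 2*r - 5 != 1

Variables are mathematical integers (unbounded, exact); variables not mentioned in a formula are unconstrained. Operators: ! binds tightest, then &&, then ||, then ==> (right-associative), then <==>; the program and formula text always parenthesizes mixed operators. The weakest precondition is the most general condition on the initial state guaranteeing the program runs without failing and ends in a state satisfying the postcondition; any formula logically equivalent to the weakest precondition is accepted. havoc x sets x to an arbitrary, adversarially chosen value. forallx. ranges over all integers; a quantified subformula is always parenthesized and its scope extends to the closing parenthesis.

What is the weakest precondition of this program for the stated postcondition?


Working backward. After the program, the postcondition 3*z + 7 < -7 ==> 2*r - 5 != 1 must hold; in canonical form it is 3*z < -14 ==> 2*r != 6.
Then branch requires 9*d < -20 ==> 12*d != -20; else branch requires 3*d + 6*z < -17 ==> 2*r != 6.
Before the if: ((z >= 7 && 3*z > 9) ==> (9*d < -20 ==> 12*d != -20)) && ((!(z >= 7 && 3*z > 9)) ==> (3*d + 6*z < -17 ==> 2*r != 6))
Before havoc z: forall z_1. (((z_1 >= 7 && 3*z_1 > 9) ==> (9*d < -20 ==> 12*d != -20)) && ((!(z_1 >= 7 && 3*z_1 > 9)) ==> (3*d + 6*z_1 < -17 ==> 2*r != 6)))
Answer: WP = forall z_1. (((z_1 >= 7 && 3*z_1 > 9) ==> (9*d < -20 ==> 12*d != -20)) && ((!(z_1 >= 7 && 3*z_1 > 9)) ==> (3*d + 6*z_1 < -17 ==> 2*r != 6)))


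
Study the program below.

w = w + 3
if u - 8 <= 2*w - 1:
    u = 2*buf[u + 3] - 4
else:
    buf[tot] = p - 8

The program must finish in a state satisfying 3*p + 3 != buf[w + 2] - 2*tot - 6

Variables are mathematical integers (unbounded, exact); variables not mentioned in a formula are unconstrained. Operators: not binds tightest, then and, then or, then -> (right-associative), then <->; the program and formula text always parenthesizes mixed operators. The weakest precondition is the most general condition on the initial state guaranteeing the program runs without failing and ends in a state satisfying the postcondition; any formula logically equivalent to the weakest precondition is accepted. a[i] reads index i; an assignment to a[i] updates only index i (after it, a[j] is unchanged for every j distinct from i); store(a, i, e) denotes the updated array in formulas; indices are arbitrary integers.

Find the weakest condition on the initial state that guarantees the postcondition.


Working backward. After the program, the postcondition 3*p + 3 != buf[w + 2] - 2*tot - 6 must hold; in canonical form it is 3*p + 2*tot != buf[w + 2] - 9.
Then branch requires 3*p + 2*tot != buf[w + 2] - 9; else branch requires 3*p + 2*tot != store(buf, tot, p - 8)[w + 2] - 9.
Before the if: (u <= 2*w + 7 -> 3*p + 2*tot != buf[w + 2] - 9) and ((not (u <= 2*w + 7)) -> 3*p + 2*tot != store(buf, tot, p - 8)[w + 2] - 9)
Before w := w + 3: (u <= 2*w + 13 -> 3*p + 2*tot != buf[w + 5] - 9) and ((not (u <= 2*w + 13)) -> 3*p + 2*tot != store(buf, tot, p - 8)[w + 5] - 9)
Answer: WP = (u <= 2*w + 13 -> 3*p + 2*tot != buf[w + 5] - 9) and ((not (u <= 2*w + 13)) -> 3*p + 2*tot != store(buf, tot, p - 8)[w + 5] - 9)


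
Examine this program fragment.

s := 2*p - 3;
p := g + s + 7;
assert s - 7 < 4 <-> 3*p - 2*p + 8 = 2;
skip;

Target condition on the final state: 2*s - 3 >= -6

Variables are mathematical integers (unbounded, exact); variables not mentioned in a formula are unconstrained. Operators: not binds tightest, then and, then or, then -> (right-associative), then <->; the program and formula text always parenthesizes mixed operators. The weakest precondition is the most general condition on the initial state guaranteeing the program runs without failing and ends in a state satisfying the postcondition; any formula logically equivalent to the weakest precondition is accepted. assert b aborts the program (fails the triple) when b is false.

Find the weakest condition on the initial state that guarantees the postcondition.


Working backward. After the program, the postcondition 2*s - 3 >= -6 must hold; in canonical form it is 2*s >= -3.
Before skip: 2*s >= -3
Before assert s - 7 < 4 <-> 3*p - 2*p + 8 = 2: (s < 11 <-> p = -6) and 2*s >= -3
Before p := g + s + 7: (s < 11 <-> g + s = -13) and 2*s >= -3
Before s := 2*p - 3: (2*p < 14 <-> g + 2*p = -10) and 4*p >= 3
Answer: WP = (2*p < 14 <-> g + 2*p = -10) and 4*p >= 3


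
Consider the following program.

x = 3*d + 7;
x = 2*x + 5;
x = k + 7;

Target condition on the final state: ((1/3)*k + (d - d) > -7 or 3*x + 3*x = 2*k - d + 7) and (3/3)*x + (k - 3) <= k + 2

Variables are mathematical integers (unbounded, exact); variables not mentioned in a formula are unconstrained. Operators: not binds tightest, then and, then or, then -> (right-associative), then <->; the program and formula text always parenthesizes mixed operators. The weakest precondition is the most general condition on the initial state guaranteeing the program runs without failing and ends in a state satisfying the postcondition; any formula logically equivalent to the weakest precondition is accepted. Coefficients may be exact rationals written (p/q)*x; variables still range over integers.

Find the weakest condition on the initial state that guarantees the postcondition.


Working backward. After the program, the postcondition ((1/3)*k + (d - d) > -7 or 3*x + 3*x = 2*k - d + 7) and (3/3)*x + (k - 3) <= k + 2 must hold; in canonical form it is ((1/3)*k > -7 or d + 6*x = 2*k + 7) and x <= 5.
Before x := k + 7: ((1/3)*k > -7 or d + 4*k = -35) and k <= -2
Before x := 2*x + 5: ((1/3)*k > -7 or d + 4*k = -35) and k <= -2
Before x := 3*d + 7: ((1/3)*k > -7 or d + 4*k = -35) and k <= -2
Answer: WP = ((1/3)*k > -7 or d + 4*k = -35) and k <= -2


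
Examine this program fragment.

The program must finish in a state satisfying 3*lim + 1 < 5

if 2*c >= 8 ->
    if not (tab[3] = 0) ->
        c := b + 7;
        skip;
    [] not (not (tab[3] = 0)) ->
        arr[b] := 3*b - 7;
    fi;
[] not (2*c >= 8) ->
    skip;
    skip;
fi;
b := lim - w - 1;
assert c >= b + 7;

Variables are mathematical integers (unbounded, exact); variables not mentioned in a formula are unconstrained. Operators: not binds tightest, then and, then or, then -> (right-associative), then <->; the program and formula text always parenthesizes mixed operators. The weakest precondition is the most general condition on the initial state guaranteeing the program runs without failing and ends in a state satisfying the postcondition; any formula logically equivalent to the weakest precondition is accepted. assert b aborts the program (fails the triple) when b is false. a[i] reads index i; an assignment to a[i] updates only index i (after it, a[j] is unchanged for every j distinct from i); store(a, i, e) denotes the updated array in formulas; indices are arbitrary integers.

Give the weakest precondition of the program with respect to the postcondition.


Working backward. After the program, the postcondition 3*lim + 1 < 5 must hold; in canonical form it is 3*lim < 4.
Before assert c >= b + 7: c >= b + 7 and 3*lim < 4
Before b := lim - w - 1: c + w >= lim + 6 and 3*lim < 4
Then branch requires ((not (tab[3] = 0)) -> (b + w >= lim - 1 and 3*lim < 4)) and (tab[3] = 0 -> (c + w >= lim + 6 and 3*lim < 4)); else branch requires c + w >= lim + 6 and 3*lim < 4.
Before the if: (2*c >= 8 -> (((not (tab[3] = 0)) -> (b + w >= lim - 1 and 3*lim < 4)) and (tab[3] = 0 -> (c + w >= lim + 6 and 3*lim < 4)))) and ((not (2*c >= 8)) -> (c + w >= lim + 6 and 3*lim < 4))
Answer: WP = (2*c >= 8 -> (((not (tab[3] = 0)) -> (b + w >= lim - 1 and 3*lim < 4)) and (tab[3] = 0 -> (c + w >= lim + 6 and 3*lim < 4)))) and ((not (2*c >= 8)) -> (c + w >= lim + 6 and 3*lim < 4))


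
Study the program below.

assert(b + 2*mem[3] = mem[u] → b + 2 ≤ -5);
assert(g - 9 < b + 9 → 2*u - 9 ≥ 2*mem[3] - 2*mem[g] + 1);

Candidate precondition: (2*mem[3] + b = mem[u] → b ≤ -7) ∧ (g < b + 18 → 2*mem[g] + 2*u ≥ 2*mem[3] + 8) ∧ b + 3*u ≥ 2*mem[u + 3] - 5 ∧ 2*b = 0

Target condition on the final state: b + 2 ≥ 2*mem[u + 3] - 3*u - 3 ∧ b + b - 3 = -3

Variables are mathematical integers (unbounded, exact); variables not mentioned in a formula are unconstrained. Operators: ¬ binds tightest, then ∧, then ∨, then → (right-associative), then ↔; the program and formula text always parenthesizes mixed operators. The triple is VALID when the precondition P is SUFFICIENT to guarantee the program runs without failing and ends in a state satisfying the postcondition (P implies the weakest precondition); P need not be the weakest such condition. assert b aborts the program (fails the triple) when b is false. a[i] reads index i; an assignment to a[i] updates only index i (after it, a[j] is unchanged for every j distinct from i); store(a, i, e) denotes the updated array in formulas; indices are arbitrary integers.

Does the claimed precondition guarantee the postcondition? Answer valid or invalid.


Working backward. After the program, the postcondition b + 2 ≥ 2*mem[u + 3] - 3*u - 3 ∧ b + b - 3 = -3 must hold; in canonical form it is b + 3*u ≥ 2*mem[u + 3] - 5 ∧ 2*b = 0.
Before assert g - 9 < b + 9 → 2*u - 9 ≥ 2*mem[3] - 2*mem[g] + 1: (g < b + 18 → 2*mem[g] + 2*u ≥ 2*mem[3] + 10) ∧ b + 3*u ≥ 2*mem[u + 3] - 5 ∧ 2*b = 0
Before assert b + 2*mem[3] = mem[u] → b + 2 ≤ -5: (2*mem[3] + b = mem[u] → b ≤ -7) ∧ (g < b + 18 → 2*mem[g] + 2*u ≥ 2*mem[3] + 10) ∧ b + 3*u ≥ 2*mem[u + 3] - 5 ∧ 2*b = 0
The weakest precondition is (2*mem[3] + b = mem[u] → b ≤ -7) ∧ (g < b + 18 → 2*mem[g] + 2*u ≥ 2*mem[3] + 10) ∧ b + 3*u ≥ 2*mem[u + 3] - 5 ∧ 2*b = 0.
Check whether (2*mem[3] + b = mem[u] → b ≤ -7) ∧ (g < b + 18 → 2*mem[g] + 2*u ≥ 2*mem[3] + 8) ∧ b + 3*u ≥ 2*mem[u + 3] - 5 ∧ 2*b = 0 implies it.
Countermodel: at the initial state b = 0, g = -15521, mem = {[-15521] = -15211, [3] = 0, [15215] = -1, [15218] = -7040, elsewhere -1}, u = 15215, the precondition holds but the weakest precondition fails.
Answer: invalid


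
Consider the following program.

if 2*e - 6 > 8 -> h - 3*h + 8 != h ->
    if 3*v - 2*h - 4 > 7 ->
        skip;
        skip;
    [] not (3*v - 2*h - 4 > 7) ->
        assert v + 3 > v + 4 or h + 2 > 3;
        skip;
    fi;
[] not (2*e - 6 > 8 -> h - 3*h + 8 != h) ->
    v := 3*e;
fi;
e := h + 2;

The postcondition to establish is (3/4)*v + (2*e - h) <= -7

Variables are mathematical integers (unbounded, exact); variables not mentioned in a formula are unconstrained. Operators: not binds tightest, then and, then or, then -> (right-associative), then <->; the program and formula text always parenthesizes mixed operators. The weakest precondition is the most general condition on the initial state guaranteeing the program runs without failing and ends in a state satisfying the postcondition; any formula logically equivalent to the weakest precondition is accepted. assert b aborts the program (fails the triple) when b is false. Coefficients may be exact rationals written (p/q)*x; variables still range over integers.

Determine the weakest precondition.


Working backward. After the program, the postcondition (3/4)*v + (2*e - h) <= -7 must hold; in canonical form it is 2*e + (3/4)*v <= h - 7.
Before e := h + 2: h + (3/4)*v <= -11
Then branch requires (3*v > 2*h + 11 -> h + (3/4)*v <= -11) and ((not (3*v > 2*h + 11)) -> (h > 1 and h + (3/4)*v <= -11)); else branch requires (9/4)*e + h <= -11.
Before the if: ((2*e > 14 -> 3*h != 8) -> ((3*v > 2*h + 11 -> h + (3/4)*v <= -11) and ((not (3*v > 2*h + 11)) -> (h > 1 and h + (3/4)*v <= -11)))) and ((not (2*e > 14 -> 3*h != 8)) -> (9/4)*e + h <= -11)
Answer: WP = ((2*e > 14 -> 3*h != 8) -> ((3*v > 2*h + 11 -> h + (3/4)*v <= -11) and ((not (3*v > 2*h + 11)) -> (h > 1 and h + (3/4)*v <= -11)))) and ((not (2*e > 14 -> 3*h != 8)) -> (9/4)*e + h <= -11)


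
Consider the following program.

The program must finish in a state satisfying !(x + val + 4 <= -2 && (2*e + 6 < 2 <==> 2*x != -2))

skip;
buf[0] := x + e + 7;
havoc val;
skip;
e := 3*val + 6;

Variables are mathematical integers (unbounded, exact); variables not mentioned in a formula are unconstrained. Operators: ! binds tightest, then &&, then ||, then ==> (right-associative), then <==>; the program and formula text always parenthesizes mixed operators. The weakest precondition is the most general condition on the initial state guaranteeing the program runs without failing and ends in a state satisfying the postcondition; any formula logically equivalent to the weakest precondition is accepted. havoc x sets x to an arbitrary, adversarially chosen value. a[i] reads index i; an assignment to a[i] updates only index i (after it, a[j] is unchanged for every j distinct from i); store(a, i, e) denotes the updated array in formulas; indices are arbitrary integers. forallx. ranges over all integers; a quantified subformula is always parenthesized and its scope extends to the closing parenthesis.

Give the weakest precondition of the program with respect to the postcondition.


Working backward. After the program, the postcondition !(x + val + 4 <= -2 && (2*e + 6 < 2 <==> 2*x != -2)) must hold; in canonical form it is !(val + x <= -6 && (2*e < -4 <==> 2*x != -2)).
Before e := 3*val + 6: !(val + x <= -6 && (6*val < -16 <==> 2*x != -2))
Before skip: !(val + x <= -6 && (6*val < -16 <==> 2*x != -2))
Before havoc val: forall val_1. (!(val_1 + x <= -6 && (6*val_1 < -16 <==> 2*x != -2)))
Before buf[0] := x + e + 7: forall val_1. (!(val_1 + x <= -6 && (6*val_1 < -16 <==> 2*x != -2)))
Before skip: forall val_1. (!(val_1 + x <= -6 && (6*val_1 < -16 <==> 2*x != -2)))
Answer: WP = forall val_1. (!(val_1 + x <= -6 && (6*val_1 < -16 <==> 2*x != -2)))


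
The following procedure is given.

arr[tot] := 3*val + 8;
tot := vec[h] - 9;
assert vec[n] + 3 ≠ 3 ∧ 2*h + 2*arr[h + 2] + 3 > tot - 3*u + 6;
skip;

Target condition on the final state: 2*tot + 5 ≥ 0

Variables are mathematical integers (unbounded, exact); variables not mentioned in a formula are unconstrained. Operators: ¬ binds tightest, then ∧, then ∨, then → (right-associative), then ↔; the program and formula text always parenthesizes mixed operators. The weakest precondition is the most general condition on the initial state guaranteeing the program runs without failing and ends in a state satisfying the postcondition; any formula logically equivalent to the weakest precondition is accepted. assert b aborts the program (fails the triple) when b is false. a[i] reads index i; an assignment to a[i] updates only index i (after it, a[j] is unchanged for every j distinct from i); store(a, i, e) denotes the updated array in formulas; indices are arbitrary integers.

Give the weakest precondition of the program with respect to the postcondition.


Working backward. After the program, the postcondition 2*tot + 5 ≥ 0 must hold; in canonical form it is 2*tot ≥ -5.
Before skip: 2*tot ≥ -5
Before assert vec[n] + 3 ≠ 3 ∧ 2*h + 2*arr[h + 2] + 3 > tot - 3*u + 6: vec[n] ≠ 0 ∧ 2*arr[h + 2] + 2*h + 3*u > tot + 3 ∧ 2*tot ≥ -5
Before tot := vec[h] - 9: vec[n] ≠ 0 ∧ 2*arr[h + 2] + 2*h + 3*u > vec[h] - 6 ∧ 2*vec[h] ≥ 13
Before arr[tot] := 3*val + 8: vec[n] ≠ 0 ∧ 2*store(arr, tot, 3*val + 8)[h + 2] + 2*h + 3*u > vec[h] - 6 ∧ 2*vec[h] ≥ 13
Answer: WP = vec[n] ≠ 0 ∧ 2*store(arr, tot, 3*val + 8)[h + 2] + 2*h + 3*u > vec[h] - 6 ∧ 2*vec[h] ≥ 13


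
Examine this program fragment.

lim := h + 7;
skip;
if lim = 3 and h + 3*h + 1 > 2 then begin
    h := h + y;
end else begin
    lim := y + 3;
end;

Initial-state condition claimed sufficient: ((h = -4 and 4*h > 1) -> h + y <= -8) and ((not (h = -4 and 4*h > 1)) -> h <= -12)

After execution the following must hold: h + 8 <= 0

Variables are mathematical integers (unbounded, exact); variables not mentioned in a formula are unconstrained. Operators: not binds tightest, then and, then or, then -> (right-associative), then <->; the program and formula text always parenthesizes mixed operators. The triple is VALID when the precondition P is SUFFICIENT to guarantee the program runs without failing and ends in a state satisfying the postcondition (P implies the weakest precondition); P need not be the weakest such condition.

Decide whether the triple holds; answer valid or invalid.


Working backward. After the program, the postcondition h + 8 <= 0 must hold; in canonical form it is h <= -8.
Then branch requires h + y <= -8; else branch requires h <= -8.
Before the if: ((lim = 3 and 4*h > 1) -> h + y <= -8) and ((not (lim = 3 and 4*h > 1)) -> h <= -8)
Before skip: ((lim = 3 and 4*h > 1) -> h + y <= -8) and ((not (lim = 3 and 4*h > 1)) -> h <= -8)
Before lim := h + 7: ((h = -4 and 4*h > 1) -> h + y <= -8) and ((not (h = -4 and 4*h > 1)) -> h <= -8)
The weakest precondition is ((h = -4 and 4*h > 1) -> h + y <= -8) and ((not (h = -4 and 4*h > 1)) -> h <= -8).
Check whether ((h = -4 and 4*h > 1) -> h + y <= -8) and ((not (h = -4 and 4*h > 1)) -> h <= -12) implies it.
Every state satisfying the precondition satisfies the weakest precondition: the implication holds.
Answer: valid


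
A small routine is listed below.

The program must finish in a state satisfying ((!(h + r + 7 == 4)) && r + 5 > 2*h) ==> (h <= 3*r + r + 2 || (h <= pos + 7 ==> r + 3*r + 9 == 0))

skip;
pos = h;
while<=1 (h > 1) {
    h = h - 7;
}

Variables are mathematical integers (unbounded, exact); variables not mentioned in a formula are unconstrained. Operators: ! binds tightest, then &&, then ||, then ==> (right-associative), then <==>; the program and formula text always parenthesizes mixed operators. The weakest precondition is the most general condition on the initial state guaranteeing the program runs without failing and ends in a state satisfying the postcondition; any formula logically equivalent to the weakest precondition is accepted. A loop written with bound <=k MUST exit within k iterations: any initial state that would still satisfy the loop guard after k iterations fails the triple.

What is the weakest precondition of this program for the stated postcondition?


Working backward. After the program, the postcondition ((!(h + r + 7 == 4)) && r + 5 > 2*h) ==> (h <= 3*r + r + 2 || (h <= pos + 7 ==> r + 3*r + 9 == 0)) must hold; in canonical form it is ((!(h + r == -3)) && r > 2*h - 5) ==> (h <= 4*r + 2 || (h <= pos + 7 ==> 4*r == -9)).
Before the loop (bound <=1), unroll the exhaustion recursion (WP_0 = exit-now case; WP_j = one more guarded iteration, up to j = 1):
  WP_0: (!(h > 1)) && (((!(h + r == -3)) && r > 2*h - 5) ==> (h <= 4*r + 2 || (h <= pos + 7 ==> 4*r == -9)))
  WP_1: (h > 1 ==> ((!(h > 8)) && (((!(h + r == 4)) && r > 2*h - 19) ==> (h <= 4*r + 9 || (h <= pos + 14 ==> 4*r == -9))))) && ((!(h > 1)) ==> (((!(h + r == -3)) && r > 2*h - 5) ==> (h <= 4*r + 2 || (h <= pos + 7 ==> 4*r == -9))))
So before the loop: (h > 1 ==> ((!(h > 8)) && (((!(h + r == 4)) && r > 2*h - 19) ==> (h <= 4*r + 9 || (h <= pos + 14 ==> 4*r == -9))))) && ((!(h > 1)) ==> (((!(h + r == -3)) && r > 2*h - 5) ==> (h <= 4*r + 2 || (h <= pos + 7 ==> 4*r == -9))))
Before pos := h: (h > 1 ==> ((!(h > 8)) && (((!(h + r == 4)) && r > 2*h - 19) ==> (h <= 4*r + 9 || 4*r == -9)))) && ((!(h > 1)) ==> (((!(h + r == -3)) && r > 2*h - 5) ==> (h <= 4*r + 2 || 4*r == -9)))
Before skip: (h > 1 ==> ((!(h > 8)) && (((!(h + r == 4)) && r > 2*h - 19) ==> (h <= 4*r + 9 || 4*r == -9)))) && ((!(h > 1)) ==> (((!(h + r == -3)) && r > 2*h - 5) ==> (h <= 4*r + 2 || 4*r == -9)))
Answer: WP = (h > 1 ==> ((!(h > 8)) && (((!(h + r == 4)) && r > 2*h - 19) ==> (h <= 4*r + 9 || 4*r == -9)))) && ((!(h > 1)) ==> (((!(h + r == -3)) && r > 2*h - 5) ==> (h <= 4*r + 2 || 4*r == -9)))


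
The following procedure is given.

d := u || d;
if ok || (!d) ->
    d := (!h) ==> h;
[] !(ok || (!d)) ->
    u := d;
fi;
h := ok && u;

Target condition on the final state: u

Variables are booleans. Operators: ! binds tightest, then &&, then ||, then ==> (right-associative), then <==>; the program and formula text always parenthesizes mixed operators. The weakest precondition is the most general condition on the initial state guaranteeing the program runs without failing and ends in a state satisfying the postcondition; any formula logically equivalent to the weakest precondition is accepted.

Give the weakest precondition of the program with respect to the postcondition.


Working backward. After the program, u must hold.
Before h := ok && u: u
Then branch requires u; else branch requires d.
Before the if: ((ok || (!d)) ==> u) && ((!(ok || (!d))) ==> d)
Before d := u || d: ((ok || (!(u || d))) ==> u) && ((!(ok || (!(u || d)))) ==> (u || d))
Answer: WP = ((ok || (!(u || d))) ==> u) && ((!(ok || (!(u || d)))) ==> (u || d))


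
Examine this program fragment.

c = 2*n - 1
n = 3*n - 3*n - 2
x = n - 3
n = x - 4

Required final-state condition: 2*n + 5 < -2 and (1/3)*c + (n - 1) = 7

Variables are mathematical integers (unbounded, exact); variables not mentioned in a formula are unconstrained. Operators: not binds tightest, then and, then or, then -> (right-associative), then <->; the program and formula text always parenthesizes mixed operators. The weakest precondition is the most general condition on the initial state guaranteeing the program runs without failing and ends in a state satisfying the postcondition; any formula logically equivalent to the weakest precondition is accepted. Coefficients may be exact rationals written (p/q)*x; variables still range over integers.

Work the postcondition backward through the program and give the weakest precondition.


Working backward. After the program, the postcondition 2*n + 5 < -2 and (1/3)*c + (n - 1) = 7 must hold; in canonical form it is 2*n < -7 and (1/3)*c + n = 8.
Before n := x - 4: 2*x < 1 and (1/3)*c + x = 12
Before x := n - 3: 2*n < 7 and (1/3)*c + n = 15
Before n := 3*n - 3*n - 2: (1/3)*c = 17
Before c := 2*n - 1: (2/3)*n = 52/3
Answer: WP = (2/3)*n = 52/3


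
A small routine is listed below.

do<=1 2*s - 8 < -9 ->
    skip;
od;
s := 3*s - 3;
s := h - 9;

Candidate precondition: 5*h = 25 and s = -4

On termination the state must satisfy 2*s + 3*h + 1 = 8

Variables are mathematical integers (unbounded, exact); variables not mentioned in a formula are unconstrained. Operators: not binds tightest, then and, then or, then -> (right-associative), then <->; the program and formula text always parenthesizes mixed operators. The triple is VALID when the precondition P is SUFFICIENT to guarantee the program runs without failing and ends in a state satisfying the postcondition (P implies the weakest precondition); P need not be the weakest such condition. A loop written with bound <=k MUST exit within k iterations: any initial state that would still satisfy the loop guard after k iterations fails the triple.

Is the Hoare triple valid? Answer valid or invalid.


Working backward. After the program, the postcondition 2*s + 3*h + 1 = 8 must hold; in canonical form it is 3*h + 2*s = 7.
Before s := h - 9: 5*h = 25
Before s := 3*s - 3: 5*h = 25
Before the loop (bound <=1), unroll the exhaustion recursion (WP_0 = exit-now case; WP_j = one more guarded iteration, up to j = 1):
  WP_0: (not (2*s < -1)) and 5*h = 25
  WP_1: (2*s < -1 -> ((not (2*s < -1)) and 5*h = 25)) and ((not (2*s < -1)) -> 5*h = 25)
So before the loop: (2*s < -1 -> ((not (2*s < -1)) and 5*h = 25)) and ((not (2*s < -1)) -> 5*h = 25)
The weakest precondition is (2*s < -1 -> ((not (2*s < -1)) and 5*h = 25)) and ((not (2*s < -1)) -> 5*h = 25).
Check whether 5*h = 25 and s = -4 implies it.
Countermodel: at the initial state h = 5, s = -4, the precondition holds but the weakest precondition fails.
Answer: invalid


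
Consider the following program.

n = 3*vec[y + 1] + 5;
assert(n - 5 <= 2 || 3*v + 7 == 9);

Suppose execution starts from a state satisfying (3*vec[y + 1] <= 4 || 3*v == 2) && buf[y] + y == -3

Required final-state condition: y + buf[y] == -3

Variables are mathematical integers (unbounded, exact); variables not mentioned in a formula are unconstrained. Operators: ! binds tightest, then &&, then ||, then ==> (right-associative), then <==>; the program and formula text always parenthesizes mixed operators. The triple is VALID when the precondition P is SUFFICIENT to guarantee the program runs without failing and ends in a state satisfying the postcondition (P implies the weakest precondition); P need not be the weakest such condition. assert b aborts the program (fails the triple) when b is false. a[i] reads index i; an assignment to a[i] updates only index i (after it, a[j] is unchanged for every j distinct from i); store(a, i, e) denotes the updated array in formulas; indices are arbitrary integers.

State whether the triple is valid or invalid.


Working backward. After the program, the postcondition y + buf[y] == -3 must hold; in canonical form it is buf[y] + y == -3.
Before assert n - 5 <= 2 || 3*v + 7 == 9: (n <= 7 || 3*v == 2) && buf[y] + y == -3
Before n := 3*vec[y + 1] + 5: (3*vec[y + 1] <= 2 || 3*v == 2) && buf[y] + y == -3
The weakest precondition is (3*vec[y + 1] <= 2 || 3*v == 2) && buf[y] + y == -3.
Check whether (3*vec[y + 1] <= 4 || 3*v == 2) && buf[y] + y == -3 implies it.
Countermodel: at the initial state buf = {[0] = -3, [1] = -3, elsewhere -3}, v = 0, vec = {[0] = 1, [1] = 1, elsewhere 1}, y = 0, the precondition holds but the weakest precondition fails.
Answer: invalid


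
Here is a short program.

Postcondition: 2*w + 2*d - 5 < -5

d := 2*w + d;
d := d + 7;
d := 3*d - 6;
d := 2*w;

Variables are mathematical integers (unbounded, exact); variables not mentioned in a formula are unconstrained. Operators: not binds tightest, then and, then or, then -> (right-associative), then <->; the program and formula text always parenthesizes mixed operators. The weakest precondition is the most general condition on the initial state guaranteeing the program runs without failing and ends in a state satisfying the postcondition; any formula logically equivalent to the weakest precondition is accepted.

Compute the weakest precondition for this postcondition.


Working backward. After the program, the postcondition 2*w + 2*d - 5 < -5 must hold; in canonical form it is 2*d + 2*w < 0.
Before d := 2*w: 6*w < 0
Before d := 3*d - 6: 6*w < 0
Before d := d + 7: 6*w < 0
Before d := 2*w + d: 6*w < 0
Answer: WP = 6*w < 0


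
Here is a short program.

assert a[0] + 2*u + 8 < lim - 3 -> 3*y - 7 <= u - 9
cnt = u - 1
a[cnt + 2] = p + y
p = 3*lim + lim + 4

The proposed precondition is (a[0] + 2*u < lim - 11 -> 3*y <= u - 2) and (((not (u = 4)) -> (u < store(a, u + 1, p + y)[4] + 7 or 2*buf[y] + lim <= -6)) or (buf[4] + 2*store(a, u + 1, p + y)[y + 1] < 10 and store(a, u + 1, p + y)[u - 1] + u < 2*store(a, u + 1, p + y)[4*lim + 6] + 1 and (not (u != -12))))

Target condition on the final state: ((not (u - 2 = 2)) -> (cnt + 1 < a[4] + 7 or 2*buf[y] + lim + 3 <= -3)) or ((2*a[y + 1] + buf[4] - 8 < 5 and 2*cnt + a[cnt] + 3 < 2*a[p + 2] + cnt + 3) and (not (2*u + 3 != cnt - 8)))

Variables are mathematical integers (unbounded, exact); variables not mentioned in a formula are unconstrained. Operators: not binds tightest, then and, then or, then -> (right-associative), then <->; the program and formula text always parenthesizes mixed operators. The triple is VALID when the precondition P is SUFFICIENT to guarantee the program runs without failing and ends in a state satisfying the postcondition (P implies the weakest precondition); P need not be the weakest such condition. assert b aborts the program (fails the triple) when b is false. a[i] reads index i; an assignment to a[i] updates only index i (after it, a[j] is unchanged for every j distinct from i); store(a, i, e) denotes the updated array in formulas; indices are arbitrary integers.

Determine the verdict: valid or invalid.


Working backward. After the program, the postcondition ((not (u - 2 = 2)) -> (cnt + 1 < a[4] + 7 or 2*buf[y] + lim + 3 <= -3)) or ((2*a[y + 1] + buf[4] - 8 < 5 and 2*cnt + a[cnt] + 3 < 2*a[p + 2] + cnt + 3) and (not (2*u + 3 != cnt - 8))) must hold; in canonical form it is ((not (u = 4)) -> (cnt < a[4] + 6 or 2*buf[y] + lim <= -6)) or (2*a[y + 1] + buf[4] < 13 and a[cnt] + cnt < 2*a[p + 2] and (not (2*u != cnt - 11))).
Before p := 3*lim + lim + 4: ((not (u = 4)) -> (cnt < a[4] + 6 or 2*buf[y] + lim <= -6)) or (2*a[y + 1] + buf[4] < 13 and a[cnt] + cnt < 2*a[4*lim + 6] and (not (2*u != cnt - 11)))
Before a[cnt + 2] := p + y: ((not (u = 4)) -> (cnt < store(a, cnt + 2, p + y)[4] + 6 or 2*buf[y] + lim <= -6)) or (buf[4] + 2*store(a, cnt + 2, p + y)[y + 1] < 13 and store(a, cnt + 2, p + y)[cnt] + cnt < 2*store(a, cnt + 2, p + y)[4*lim + 6] and (not (2*u != cnt - 11)))
Before cnt := u - 1: ((not (u = 4)) -> (u < store(a, u + 1, p + y)[4] + 7 or 2*buf[y] + lim <= -6)) or (buf[4] + 2*store(a, u + 1, p + y)[y + 1] < 13 and store(a, u + 1, p + y)[u - 1] + u < 2*store(a, u + 1, p + y)[4*lim + 6] + 1 and (not (u != -12)))
Before assert a[0] + 2*u + 8 < lim - 3 -> 3*y - 7 <= u - 9: (a[0] + 2*u < lim - 11 -> 3*y <= u - 2) and (((not (u = 4)) -> (u < store(a, u + 1, p + y)[4] + 7 or 2*buf[y] + lim <= -6)) or (buf[4] + 2*store(a, u + 1, p + y)[y + 1] < 13 and store(a, u + 1, p + y)[u - 1] + u < 2*store(a, u + 1, p + y)[4*lim + 6] + 1 and (not (u != -12))))
The weakest precondition is (a[0] + 2*u < lim - 11 -> 3*y <= u - 2) and (((not (u = 4)) -> (u < store(a, u + 1, p + y)[4] + 7 or 2*buf[y] + lim <= -6)) or (buf[4] + 2*store(a, u + 1, p + y)[y + 1] < 13 and store(a, u + 1, p + y)[u - 1] + u < 2*store(a, u + 1, p + y)[4*lim + 6] + 1 and (not (u != -12)))).
Check whether (a[0] + 2*u < lim - 11 -> 3*y <= u - 2) and (((not (u = 4)) -> (u < store(a, u + 1, p + y)[4] + 7 or 2*buf[y] + lim <= -6)) or (buf[4] + 2*store(a, u + 1, p + y)[y + 1] < 10 and store(a, u + 1, p + y)[u - 1] + u < 2*store(a, u + 1, p + y)[4*lim + 6] + 1 and (not (u != -12)))) implies it.
Every state satisfying the precondition satisfies the weakest precondition: the implication holds.
Answer: valid


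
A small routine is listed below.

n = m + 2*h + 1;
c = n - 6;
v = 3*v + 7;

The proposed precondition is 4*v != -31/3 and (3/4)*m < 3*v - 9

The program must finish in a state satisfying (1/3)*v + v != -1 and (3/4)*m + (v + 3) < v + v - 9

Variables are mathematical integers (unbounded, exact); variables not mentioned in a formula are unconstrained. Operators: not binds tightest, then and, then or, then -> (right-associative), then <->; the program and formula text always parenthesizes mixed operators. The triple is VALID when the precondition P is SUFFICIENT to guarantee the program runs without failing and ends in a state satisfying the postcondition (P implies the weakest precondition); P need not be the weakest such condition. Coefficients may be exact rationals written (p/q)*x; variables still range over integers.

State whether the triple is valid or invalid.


Working backward. After the program, the postcondition (1/3)*v + v != -1 and (3/4)*m + (v + 3) < v + v - 9 must hold; in canonical form it is (4/3)*v != -1 and (3/4)*m < v - 12.
Before v := 3*v + 7: 4*v != -31/3 and (3/4)*m < 3*v - 5
Before c := n - 6: 4*v != -31/3 and (3/4)*m < 3*v - 5
Before n := m + 2*h + 1: 4*v != -31/3 and (3/4)*m < 3*v - 5
The weakest precondition is 4*v != -31/3 and (3/4)*m < 3*v - 5.
Check whether 4*v != -31/3 and (3/4)*m < 3*v - 9 implies it.
Every state satisfying the precondition satisfies the weakest precondition: the implication holds.
Answer: valid


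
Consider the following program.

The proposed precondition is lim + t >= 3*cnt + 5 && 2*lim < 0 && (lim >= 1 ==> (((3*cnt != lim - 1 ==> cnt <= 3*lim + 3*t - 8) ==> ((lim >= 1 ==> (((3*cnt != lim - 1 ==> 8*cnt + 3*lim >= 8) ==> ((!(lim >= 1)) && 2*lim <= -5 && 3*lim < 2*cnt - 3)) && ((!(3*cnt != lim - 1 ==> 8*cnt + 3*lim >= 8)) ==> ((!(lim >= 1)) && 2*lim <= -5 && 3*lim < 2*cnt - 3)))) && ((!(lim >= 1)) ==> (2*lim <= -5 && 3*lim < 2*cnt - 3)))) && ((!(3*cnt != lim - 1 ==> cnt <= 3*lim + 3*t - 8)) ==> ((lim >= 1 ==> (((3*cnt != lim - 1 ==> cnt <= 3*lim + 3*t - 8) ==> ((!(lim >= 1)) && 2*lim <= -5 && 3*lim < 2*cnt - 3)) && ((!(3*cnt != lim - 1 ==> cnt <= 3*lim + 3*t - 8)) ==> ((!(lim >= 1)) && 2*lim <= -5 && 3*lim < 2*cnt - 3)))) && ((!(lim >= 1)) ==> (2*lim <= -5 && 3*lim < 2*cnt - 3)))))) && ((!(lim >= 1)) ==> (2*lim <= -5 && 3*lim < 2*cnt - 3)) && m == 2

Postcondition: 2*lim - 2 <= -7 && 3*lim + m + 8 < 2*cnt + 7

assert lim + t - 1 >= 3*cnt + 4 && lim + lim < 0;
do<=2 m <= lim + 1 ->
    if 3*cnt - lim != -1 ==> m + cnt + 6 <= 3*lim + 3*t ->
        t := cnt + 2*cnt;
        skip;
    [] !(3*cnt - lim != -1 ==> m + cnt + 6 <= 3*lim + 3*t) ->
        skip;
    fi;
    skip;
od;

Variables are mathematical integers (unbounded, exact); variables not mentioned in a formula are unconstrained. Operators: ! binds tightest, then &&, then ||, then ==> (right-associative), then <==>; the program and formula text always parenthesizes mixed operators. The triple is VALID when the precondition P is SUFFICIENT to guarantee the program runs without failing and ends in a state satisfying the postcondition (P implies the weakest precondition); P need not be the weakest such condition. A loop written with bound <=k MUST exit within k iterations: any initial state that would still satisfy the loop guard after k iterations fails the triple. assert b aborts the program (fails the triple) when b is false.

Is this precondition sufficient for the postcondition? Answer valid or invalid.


Working backward. After the program, the postcondition 2*lim - 2 <= -7 && 3*lim + m + 8 < 2*cnt + 7 must hold; in canonical form it is 2*lim <= -5 && 3*lim + m < 2*cnt - 1.
Before the loop (bound <=2), unroll the exhaustion recursion (WP_0 = exit-now case; WP_j = one more guarded iteration, up to j = 2):
  WP_0: (!(m <= lim + 1)) && 2*lim <= -5 && 3*lim + m < 2*cnt - 1
  WP_1: (m <= lim + 1 ==> (((3*cnt != lim - 1 ==> cnt + m <= 3*lim + 3*t - 6) ==> ((!(m <= lim + 1)) && 2*lim <= -5 && 3*lim + m < 2*cnt - 1)) && ((!(3*cnt != lim - 1 ==> cnt + m <= 3*lim + 3*t - 6)) ==> ((!(m <= lim + 1)) && 2*lim <= -5 && 3*lim + m < 2*cnt - 1)))) && ((!(m <= lim + 1)) ==> (2*lim <= -5 && 3*lim + m < 2*cnt - 1))
  WP_2: (m <= lim + 1 ==> (((3*cnt != lim - 1 ==> cnt + m <= 3*lim + 3*t - 6) ==> ((m <= lim + 1 ==> (((3*cnt != lim - 1 ==> m <= 8*cnt + 3*lim - 6) ==> ((!(m <= lim + 1)) && 2*lim <= -5 && 3*lim + m < 2*cnt - 1)) && ((!(3*cnt != lim - 1 ==> m <= 8*cnt + 3*lim - 6)) ==> ((!(m <= lim + 1)) && 2*lim <= -5 && 3*lim + m < 2*cnt - 1)))) && ((!(m <= lim + 1)) ==> (2*lim <= -5 && 3*lim + m < 2*cnt - 1)))) && ((!(3*cnt != lim - 1 ==> cnt + m <= 3*lim + 3*t - 6)) ==> ((m <= lim + 1 ==> (((3*cnt != lim - 1 ==> cnt + m <= 3*lim + 3*t - 6) ==> ((!(m <= lim + 1)) && 2*lim <= -5 && 3*lim + m < 2*cnt - 1)) && ((!(3*cnt != lim - 1 ==> cnt + m <= 3*lim + 3*t - 6)) ==> ((!(m <= lim + 1)) && 2*lim <= -5 && 3*lim + m < 2*cnt - 1)))) && ((!(m <= lim + 1)) ==> (2*lim <= -5 && 3*lim + m < 2*cnt - 1)))))) && ((!(m <= lim + 1)) ==> (2*lim <= -5 && 3*lim + m < 2*cnt - 1))
So before the loop: (m <= lim + 1 ==> (((3*cnt != lim - 1 ==> cnt + m <= 3*lim + 3*t - 6) ==> ((m <= lim + 1 ==> (((3*cnt != lim - 1 ==> m <= 8*cnt + 3*lim - 6) ==> ((!(m <= lim + 1)) && 2*lim <= -5 && 3*lim + m < 2*cnt - 1)) && ((!(3*cnt != lim - 1 ==> m <= 8*cnt + 3*lim - 6)) ==> ((!(m <= lim + 1)) && 2*lim <= -5 && 3*lim + m < 2*cnt - 1)))) && ((!(m <= lim + 1)) ==> (2*lim <= -5 && 3*lim + m < 2*cnt - 1)))) && ((!(3*cnt != lim - 1 ==> cnt + m <= 3*lim + 3*t - 6)) ==> ((m <= lim + 1 ==> (((3*cnt != lim - 1 ==> cnt + m <= 3*lim + 3*t - 6) ==> ((!(m <= lim + 1)) && 2*lim <= -5 && 3*lim + m < 2*cnt - 1)) && ((!(3*cnt != lim - 1 ==> cnt + m <= 3*lim + 3*t - 6)) ==> ((!(m <= lim + 1)) && 2*lim <= -5 && 3*lim + m < 2*cnt - 1)))) && ((!(m <= lim + 1)) ==> (2*lim <= -5 && 3*lim + m < 2*cnt - 1)))))) && ((!(m <= lim + 1)) ==> (2*lim <= -5 && 3*lim + m < 2*cnt - 1))
Before assert lim + t - 1 >= 3*cnt + 4 && lim + lim < 0: lim + t >= 3*cnt + 5 && 2*lim < 0 && (m <= lim + 1 ==> (((3*cnt != lim - 1 ==> cnt + m <= 3*lim + 3*t - 6) ==> ((m <= lim + 1 ==> (((3*cnt != lim - 1 ==> m <= 8*cnt + 3*lim - 6) ==> ((!(m <= lim + 1)) && 2*lim <= -5 && 3*lim + m < 2*cnt - 1)) && ((!(3*cnt != lim - 1 ==> m <= 8*cnt + 3*lim - 6)) ==> ((!(m <= lim + 1)) && 2*lim <= -5 && 3*lim + m < 2*cnt - 1)))) && ((!(m <= lim + 1)) ==> (2*lim <= -5 && 3*lim + m < 2*cnt - 1)))) && ((!(3*cnt != lim - 1 ==> cnt + m <= 3*lim + 3*t - 6)) ==> ((m <= lim + 1 ==> (((3*cnt != lim - 1 ==> cnt + m <= 3*lim + 3*t - 6) ==> ((!(m <= lim + 1)) && 2*lim <= -5 && 3*lim + m < 2*cnt - 1)) && ((!(3*cnt != lim - 1 ==> cnt + m <= 3*lim + 3*t - 6)) ==> ((!(m <= lim + 1)) && 2*lim <= -5 && 3*lim + m < 2*cnt - 1)))) && ((!(m <= lim + 1)) ==> (2*lim <= -5 && 3*lim + m < 2*cnt - 1)))))) && ((!(m <= lim + 1)) ==> (2*lim <= -5 && 3*lim + m < 2*cnt - 1))
The weakest precondition is lim + t >= 3*cnt + 5 && 2*lim < 0 && (m <= lim + 1 ==> (((3*cnt != lim - 1 ==> cnt + m <= 3*lim + 3*t - 6) ==> ((m <= lim + 1 ==> (((3*cnt != lim - 1 ==> m <= 8*cnt + 3*lim - 6) ==> ((!(m <= lim + 1)) && 2*lim <= -5 && 3*lim + m < 2*cnt - 1)) && ((!(3*cnt != lim - 1 ==> m <= 8*cnt + 3*lim - 6)) ==> ((!(m <= lim + 1)) && 2*lim <= -5 && 3*lim + m < 2*cnt - 1)))) && ((!(m <= lim + 1)) ==> (2*lim <= -5 && 3*lim + m < 2*cnt - 1)))) && ((!(3*cnt != lim - 1 ==> cnt + m <= 3*lim + 3*t - 6)) ==> ((m <= lim + 1 ==> (((3*cnt != lim - 1 ==> cnt + m <= 3*lim + 3*t - 6) ==> ((!(m <= lim + 1)) && 2*lim <= -5 && 3*lim + m < 2*cnt - 1)) && ((!(3*cnt != lim - 1 ==> cnt + m <= 3*lim + 3*t - 6)) ==> ((!(m <= lim + 1)) && 2*lim <= -5 && 3*lim + m < 2*cnt - 1)))) && ((!(m <= lim + 1)) ==> (2*lim <= -5 && 3*lim + m < 2*cnt - 1)))))) && ((!(m <= lim + 1)) ==> (2*lim <= -5 && 3*lim + m < 2*cnt - 1)).
Check whether lim + t >= 3*cnt + 5 && 2*lim < 0 && (lim >= 1 ==> (((3*cnt != lim - 1 ==> cnt <= 3*lim + 3*t - 8) ==> ((lim >= 1 ==> (((3*cnt != lim - 1 ==> 8*cnt + 3*lim >= 8) ==> ((!(lim >= 1)) && 2*lim <= -5 && 3*lim < 2*cnt - 3)) && ((!(3*cnt != lim - 1 ==> 8*cnt + 3*lim >= 8)) ==> ((!(lim >= 1)) && 2*lim <= -5 && 3*lim < 2*cnt - 3)))) && ((!(lim >= 1)) ==> (2*lim <= -5 && 3*lim < 2*cnt - 3)))) && ((!(3*cnt != lim - 1 ==> cnt <= 3*lim + 3*t - 8)) ==> ((lim >= 1 ==> (((3*cnt != lim - 1 ==> cnt <= 3*lim + 3*t - 8) ==> ((!(lim >= 1)) && 2*lim <= -5 && 3*lim < 2*cnt - 3)) && ((!(3*cnt != lim - 1 ==> cnt <= 3*lim + 3*t - 8)) ==> ((!(lim >= 1)) && 2*lim <= -5 && 3*lim < 2*cnt - 3)))) && ((!(lim >= 1)) ==> (2*lim <= -5 && 3*lim < 2*cnt - 3)))))) && ((!(lim >= 1)) ==> (2*lim <= -5 && 3*lim < 2*cnt - 3)) && m == 2 implies it.
Every state satisfying the precondition satisfies the weakest precondition: the implication holds.
Answer: valid
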